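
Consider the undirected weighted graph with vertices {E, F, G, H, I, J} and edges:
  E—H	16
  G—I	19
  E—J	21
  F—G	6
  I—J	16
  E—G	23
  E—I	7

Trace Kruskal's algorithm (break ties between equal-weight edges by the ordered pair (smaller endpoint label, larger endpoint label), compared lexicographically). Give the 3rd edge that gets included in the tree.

Kruskal: consider edges lightest-first.
F—G (6): add — endpoints in different components.
E—I (7): add — endpoints in different components.
E—H (16): add — endpoints in different components.
I—J (16): add — endpoints in different components.
G—I (19): add — endpoints in different components.
The 3rd edge added is E—H.

E-H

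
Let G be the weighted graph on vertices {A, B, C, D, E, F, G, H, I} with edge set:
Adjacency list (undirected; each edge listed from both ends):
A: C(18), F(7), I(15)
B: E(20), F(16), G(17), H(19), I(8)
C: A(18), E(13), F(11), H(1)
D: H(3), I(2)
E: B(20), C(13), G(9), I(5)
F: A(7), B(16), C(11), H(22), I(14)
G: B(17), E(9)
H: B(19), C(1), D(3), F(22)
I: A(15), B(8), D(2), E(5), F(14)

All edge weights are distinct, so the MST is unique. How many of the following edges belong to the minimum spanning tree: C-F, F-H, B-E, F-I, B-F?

Kruskal: consider edges lightest-first.
C-H (1): add — endpoints in different components.
D-I (2): add — endpoints in different components.
D-H (3): add — endpoints in different components.
E-I (5): add — endpoints in different components.
A-F (7): add — endpoints in different components.
B-I (8): add — endpoints in different components.
E-G (9): add — endpoints in different components.
C-F (11): add — endpoints in different components.
MST edge set: {C-H, D-I, D-H, E-I, A-F, B-I, E-G, C-F}.
Of the listed edges, {C-F} are in the MST → 1.

1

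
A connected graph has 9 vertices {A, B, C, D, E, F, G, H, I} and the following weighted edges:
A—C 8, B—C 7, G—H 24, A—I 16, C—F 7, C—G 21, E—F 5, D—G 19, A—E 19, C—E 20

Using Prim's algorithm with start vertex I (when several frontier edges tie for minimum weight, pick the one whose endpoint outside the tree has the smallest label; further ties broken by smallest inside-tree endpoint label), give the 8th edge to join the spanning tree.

Prim's algorithm from I:
Step 1: cheapest edge leaving the tree is A—I (16); add A.
Step 2: cheapest edge leaving the tree is A—C (8); add C.
Step 3: cheapest edge leaving the tree is B—C (7); add B.
Step 4: cheapest edge leaving the tree is C—F (7); add F.
Step 5: cheapest edge leaving the tree is E—F (5); add E.
Step 6: cheapest edge leaving the tree is C—G (21); add G.
Step 7: cheapest edge leaving the tree is D—G (19); add D.
Step 8: cheapest edge leaving the tree is G—H (24); add H.
The 8th edge added is G—H.

G-H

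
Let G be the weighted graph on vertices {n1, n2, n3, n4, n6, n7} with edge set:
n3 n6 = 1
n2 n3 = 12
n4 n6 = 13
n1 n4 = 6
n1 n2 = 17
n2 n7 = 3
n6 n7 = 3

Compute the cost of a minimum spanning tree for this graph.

Grow the tree from n4 using Prim:
Step 1: frontier [n1 n4 6, n4 n6 13] → take n1 n4 (6); add n1.
Step 2: frontier [n1 n2 17, n4 n6 13] → take n4 n6 (13); add n6.
Step 3: frontier [n1 n2 17, n3 n6 1, n6 n7 3] → take n3 n6 (1); add n3.
Step 4: frontier [n1 n2 17, n2 n3 12, n6 n7 3] → take n6 n7 (3); add n7.
Step 5: frontier [n1 n2 17, n2 n3 12, n2 n7 3] → take n2 n7 (3); add n2.
MST edges: n1 n4, n4 n6, n3 n6, n6 n7, n2 n7; total weight 6+13+1+3+3 = 26.

26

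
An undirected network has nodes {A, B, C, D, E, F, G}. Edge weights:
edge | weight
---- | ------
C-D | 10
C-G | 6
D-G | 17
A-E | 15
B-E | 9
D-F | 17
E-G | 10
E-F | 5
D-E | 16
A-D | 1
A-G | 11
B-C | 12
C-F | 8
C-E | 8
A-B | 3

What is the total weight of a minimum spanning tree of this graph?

32

Sort edges by weight, then run Kruskal:
A-D (1): add — endpoints in different components.
A-B (3): add — endpoints in different components.
E-F (5): add — endpoints in different components.
C-G (6): add — endpoints in different components.
C-E (8): add — endpoints in different components.
C-F (8): skip — C and F already connected.
B-E (9): add — endpoints in different components.
MST edges: A-D, A-B, E-F, C-G, C-E, B-E; total weight 1+3+5+6+8+9 = 32.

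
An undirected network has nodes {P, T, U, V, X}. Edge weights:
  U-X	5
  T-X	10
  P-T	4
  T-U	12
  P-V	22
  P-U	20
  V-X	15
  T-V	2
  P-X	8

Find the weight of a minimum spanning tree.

19

Kruskal: consider edges lightest-first.
T-V (2): add. Components now {X} {T,V} {P} {U}
P-T (4): add. Components now {X} {P,T,V} {U}
U-X (5): add. Components now {U,X} {P,T,V}
P-X (8): add. Components now {P,T,U,V,X}
MST edges: T-V, P-T, U-X, P-X; total weight 2+4+5+8 = 19.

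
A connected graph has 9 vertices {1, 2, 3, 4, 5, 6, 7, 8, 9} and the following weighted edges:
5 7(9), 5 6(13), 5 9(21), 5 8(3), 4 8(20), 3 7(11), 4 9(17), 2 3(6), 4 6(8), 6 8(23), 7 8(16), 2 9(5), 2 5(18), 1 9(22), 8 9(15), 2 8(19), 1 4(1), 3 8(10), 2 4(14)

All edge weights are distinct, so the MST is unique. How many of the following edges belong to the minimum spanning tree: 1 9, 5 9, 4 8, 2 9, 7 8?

Sort edges by weight, then run Kruskal:
1 4 (1): add — endpoints in different components.
5 8 (3): add — endpoints in different components.
2 9 (5): add — endpoints in different components.
2 3 (6): add — endpoints in different components.
4 6 (8): add — endpoints in different components.
5 7 (9): add — endpoints in different components.
3 8 (10): add — endpoints in different components.
3 7 (11): skip — 3 and 7 already connected.
5 6 (13): add — endpoints in different components.
MST edge set: {1 4, 5 8, 2 9, 2 3, 4 6, 5 7, 3 8, 5 6}.
Of the listed edges, {2 9} are in the MST → 1.

1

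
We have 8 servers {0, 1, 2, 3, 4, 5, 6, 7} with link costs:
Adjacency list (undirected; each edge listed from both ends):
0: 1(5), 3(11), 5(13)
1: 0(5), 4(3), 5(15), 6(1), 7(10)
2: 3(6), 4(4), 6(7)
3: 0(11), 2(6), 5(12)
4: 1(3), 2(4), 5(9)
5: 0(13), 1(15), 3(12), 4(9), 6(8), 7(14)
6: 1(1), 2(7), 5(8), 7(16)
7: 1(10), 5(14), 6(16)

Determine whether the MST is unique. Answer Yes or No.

Yes

Sort edges by weight, then run Kruskal:
1–6 (1): add — endpoints in different components.
1–4 (3): add — endpoints in different components.
2–4 (4): add — endpoints in different components.
0–1 (5): add — endpoints in different components.
2–3 (6): add — endpoints in different components.
2–6 (7): skip — 2 and 6 already connected.
5–6 (8): add — endpoints in different components.
4–5 (9): skip — 4 and 5 already connected.
1–7 (10): add — endpoints in different components.
Every non-tree edge has weight strictly greater than the heaviest edge on the tree path between its endpoints, so the MST is unique.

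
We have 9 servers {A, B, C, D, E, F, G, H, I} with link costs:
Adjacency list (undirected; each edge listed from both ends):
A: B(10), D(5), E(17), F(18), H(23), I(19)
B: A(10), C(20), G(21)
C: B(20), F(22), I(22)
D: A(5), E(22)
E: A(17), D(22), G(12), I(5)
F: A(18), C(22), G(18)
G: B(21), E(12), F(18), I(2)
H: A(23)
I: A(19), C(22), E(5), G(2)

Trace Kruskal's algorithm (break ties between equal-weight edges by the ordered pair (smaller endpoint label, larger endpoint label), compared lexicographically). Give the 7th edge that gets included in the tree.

Sort edges by weight, then run Kruskal:
G–I (2): add — endpoints in different components.
A–D (5): add — endpoints in different components.
E–I (5): add — endpoints in different components.
A–B (10): add — endpoints in different components.
E–G (12): skip — E and G already connected.
A–E (17): add — endpoints in different components.
A–F (18): add — endpoints in different components.
F–G (18): skip — F and G already connected.
A–I (19): skip — A and I already connected.
B–C (20): add — endpoints in different components.
B–G (21): skip — B and G already connected.
C–F (22): skip — C and F already connected.
C–I (22): skip — C and I already connected.
D–E (22): skip — D and E already connected.
A–H (23): add — endpoints in different components.
The 7th edge added is B–C.

B-C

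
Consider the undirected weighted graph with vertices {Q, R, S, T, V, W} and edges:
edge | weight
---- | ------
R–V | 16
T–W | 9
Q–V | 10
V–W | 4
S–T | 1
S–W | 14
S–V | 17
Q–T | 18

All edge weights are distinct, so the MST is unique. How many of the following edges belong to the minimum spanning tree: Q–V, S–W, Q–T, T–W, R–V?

Sort edges by weight, then run Kruskal:
S–T (1): add — endpoints in different components.
V–W (4): add — endpoints in different components.
T–W (9): add — endpoints in different components.
Q–V (10): add — endpoints in different components.
S–W (14): skip — S and W already connected.
R–V (16): add — endpoints in different components.
MST edge set: {S–T, V–W, T–W, Q–V, R–V}.
Of the listed edges, {Q–V, T–W, R–V} are in the MST → 3.

3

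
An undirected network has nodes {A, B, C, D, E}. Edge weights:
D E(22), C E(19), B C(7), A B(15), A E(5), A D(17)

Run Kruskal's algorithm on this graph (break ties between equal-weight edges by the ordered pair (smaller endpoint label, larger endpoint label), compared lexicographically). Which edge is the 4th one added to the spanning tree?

Sort edges by weight, then run Kruskal:
A E (5): add — endpoints in different components.
B C (7): add — endpoints in different components.
A B (15): add — endpoints in different components.
A D (17): add — endpoints in different components.
The 4th edge added is A D.

A-D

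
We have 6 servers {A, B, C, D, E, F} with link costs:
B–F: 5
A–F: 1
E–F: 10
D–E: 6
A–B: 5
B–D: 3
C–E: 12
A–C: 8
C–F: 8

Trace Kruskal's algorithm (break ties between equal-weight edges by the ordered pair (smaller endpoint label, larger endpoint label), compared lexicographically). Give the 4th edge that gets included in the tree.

D-E

Kruskal's algorithm — process edges by increasing weight (ties by edge label):
A–F (1): add. Components now {A,F} {B} {C} {D} {E}
B–D (3): add. Components now {A,F} {B,D} {C} {E}
A–B (5): add. Components now {A,B,D,F} {C} {E}
B–F (5): skip — B and F already connected.
D–E (6): add. Components now {A,B,D,E,F} {C}
A–C (8): add. Components now {A,B,C,D,E,F}
The 4th edge added is D–E.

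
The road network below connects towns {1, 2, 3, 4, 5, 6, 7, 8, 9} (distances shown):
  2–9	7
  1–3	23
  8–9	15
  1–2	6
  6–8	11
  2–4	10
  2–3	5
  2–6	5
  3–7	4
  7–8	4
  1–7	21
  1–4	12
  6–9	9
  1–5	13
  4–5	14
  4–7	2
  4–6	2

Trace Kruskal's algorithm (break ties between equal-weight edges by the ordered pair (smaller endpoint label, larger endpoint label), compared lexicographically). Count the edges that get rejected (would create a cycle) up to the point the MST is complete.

Kruskal's algorithm — process edges by increasing weight (ties by edge label):
4–6 (2): add — endpoints in different components.
4–7 (2): add — endpoints in different components.
3–7 (4): add — endpoints in different components.
7–8 (4): add — endpoints in different components.
2–3 (5): add — endpoints in different components.
2–6 (5): skip — 2 and 6 already connected.
1–2 (6): add — endpoints in different components.
2–9 (7): add — endpoints in different components.
6–9 (9): skip — 6 and 9 already connected.
2–4 (10): skip — 2 and 4 already connected.
6–8 (11): skip — 6 and 8 already connected.
1–4 (12): skip — 1 and 4 already connected.
1–5 (13): add — endpoints in different components.
Edges rejected before the tree was complete: 5.

5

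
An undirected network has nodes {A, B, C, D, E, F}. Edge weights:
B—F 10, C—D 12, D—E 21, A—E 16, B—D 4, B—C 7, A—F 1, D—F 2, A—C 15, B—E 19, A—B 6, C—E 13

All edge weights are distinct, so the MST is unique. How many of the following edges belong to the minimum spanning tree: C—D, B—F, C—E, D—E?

Kruskal's algorithm — process edges by increasing weight (ties by edge label):
A—F (1): add. Components now {A,F} {B} {C} {D} {E}
D—F (2): add. Components now {A,D,F} {B} {C} {E}
B—D (4): add. Components now {A,B,D,F} {C} {E}
A—B (6): skip — A and B already connected.
B—C (7): add. Components now {A,B,C,D,F} {E}
B—F (10): skip — B and F already connected.
C—D (12): skip — C and D already connected.
C—E (13): add. Components now {A,B,C,D,E,F}
MST edge set: {A—F, D—F, B—D, B—C, C—E}.
Of the listed edges, {C—E} are in the MST → 1.

1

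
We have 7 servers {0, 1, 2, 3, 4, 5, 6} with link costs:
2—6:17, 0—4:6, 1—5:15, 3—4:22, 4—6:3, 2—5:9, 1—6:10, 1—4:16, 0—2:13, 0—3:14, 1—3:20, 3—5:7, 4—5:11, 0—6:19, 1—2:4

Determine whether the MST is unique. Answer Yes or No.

Yes

Kruskal's algorithm — process edges by increasing weight (ties by edge label):
4—6 (3): add. Components now {0} {1} {2} {3} {4,6} {5}
1—2 (4): add. Components now {0} {1,2} {3} {4,6} {5}
0—4 (6): add. Components now {0,4,6} {1,2} {3} {5}
3—5 (7): add. Components now {0,4,6} {1,2} {3,5}
2—5 (9): add. Components now {0,4,6} {1,2,3,5}
1—6 (10): add. Components now {0,1,2,3,4,5,6}
Every non-tree edge has weight strictly greater than the heaviest edge on the tree path between its endpoints, so the MST is unique.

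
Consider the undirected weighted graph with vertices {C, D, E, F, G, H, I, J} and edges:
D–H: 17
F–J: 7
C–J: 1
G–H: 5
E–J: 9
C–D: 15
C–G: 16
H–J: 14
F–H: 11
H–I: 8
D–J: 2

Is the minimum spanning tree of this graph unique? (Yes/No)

Yes

Kruskal's algorithm — process edges by increasing weight (ties by edge label):
C–J (1): add — endpoints in different components.
D–J (2): add — endpoints in different components.
G–H (5): add — endpoints in different components.
F–J (7): add — endpoints in different components.
H–I (8): add — endpoints in different components.
E–J (9): add — endpoints in different components.
F–H (11): add — endpoints in different components.
Every non-tree edge has weight strictly greater than the heaviest edge on the tree path between its endpoints, so the MST is unique.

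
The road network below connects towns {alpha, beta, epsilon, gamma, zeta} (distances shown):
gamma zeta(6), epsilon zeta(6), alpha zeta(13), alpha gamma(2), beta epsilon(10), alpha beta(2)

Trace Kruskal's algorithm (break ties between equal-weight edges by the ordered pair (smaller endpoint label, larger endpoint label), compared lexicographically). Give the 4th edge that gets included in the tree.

Kruskal's algorithm — process edges by increasing weight (ties by edge label):
alpha beta (2): add — endpoints in different components.
alpha gamma (2): add — endpoints in different components.
epsilon zeta (6): add — endpoints in different components.
gamma zeta (6): add — endpoints in different components.
The 4th edge added is gamma zeta.

gamma-zeta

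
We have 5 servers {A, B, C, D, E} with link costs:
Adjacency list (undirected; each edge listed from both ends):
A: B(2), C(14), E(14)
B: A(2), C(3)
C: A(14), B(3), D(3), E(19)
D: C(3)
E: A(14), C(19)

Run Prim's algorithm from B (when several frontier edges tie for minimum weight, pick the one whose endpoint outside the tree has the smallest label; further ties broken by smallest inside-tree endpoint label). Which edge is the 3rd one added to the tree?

Prim, starting at B.
Step 1: frontier [A–B 2, B–C 3] → take A–B (2); add A.
Step 2: frontier [A–C 14, A–E 14, B–C 3] → take B–C (3); add C.
Step 3: frontier [A–E 14, C–D 3, C–E 19] → take C–D (3); add D.
Step 4: frontier [A–E 14, C–E 19] → take A–E (14); add E.
The 3rd edge added is C–D.

C-D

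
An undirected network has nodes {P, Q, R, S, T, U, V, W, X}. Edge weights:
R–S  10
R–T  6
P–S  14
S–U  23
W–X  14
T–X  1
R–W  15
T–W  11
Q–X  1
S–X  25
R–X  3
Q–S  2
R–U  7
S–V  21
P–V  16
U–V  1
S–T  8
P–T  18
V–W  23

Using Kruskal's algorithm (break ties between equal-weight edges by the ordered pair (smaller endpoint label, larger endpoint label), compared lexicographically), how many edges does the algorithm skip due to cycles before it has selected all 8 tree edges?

3

Sort edges by weight, then run Kruskal:
Q–X (1): add — endpoints in different components.
T–X (1): add — endpoints in different components.
U–V (1): add — endpoints in different components.
Q–S (2): add — endpoints in different components.
R–X (3): add — endpoints in different components.
R–T (6): skip — R and T already connected.
R–U (7): add — endpoints in different components.
S–T (8): skip — S and T already connected.
R–S (10): skip — S and R already connected.
T–W (11): add — endpoints in different components.
P–S (14): add — endpoints in different components.
Edges rejected before the tree was complete: 3.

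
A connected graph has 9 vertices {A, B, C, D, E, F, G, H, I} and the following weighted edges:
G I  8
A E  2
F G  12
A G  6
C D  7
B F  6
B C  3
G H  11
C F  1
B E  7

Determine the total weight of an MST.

Prim's algorithm from E:
Step 1: cheapest edge leaving the tree is A E (2); add A.
Step 2: cheapest edge leaving the tree is A G (6); add G.
Step 3: cheapest edge leaving the tree is B E (7); add B.
Step 4: cheapest edge leaving the tree is B C (3); add C.
Step 5: cheapest edge leaving the tree is C F (1); add F.
Step 6: cheapest edge leaving the tree is C D (7); add D.
Step 7: cheapest edge leaving the tree is G I (8); add I.
Step 8: cheapest edge leaving the tree is G H (11); add H.
MST edges: A E, A G, B E, B C, C F, C D, G I, G H; total weight 2+6+7+3+1+7+8+11 = 45.

45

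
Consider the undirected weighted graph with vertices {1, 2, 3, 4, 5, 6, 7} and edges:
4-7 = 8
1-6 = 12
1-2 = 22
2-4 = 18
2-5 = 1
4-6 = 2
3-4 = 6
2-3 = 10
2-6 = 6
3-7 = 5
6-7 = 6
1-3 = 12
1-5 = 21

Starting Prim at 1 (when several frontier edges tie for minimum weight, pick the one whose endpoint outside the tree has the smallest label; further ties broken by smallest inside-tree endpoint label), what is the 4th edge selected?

4-6

Prim, starting at 1.
Step 1: frontier [1-3 12, 1-6 12, 1-5 21, 1-2 22] → take 1-3 (12); add 3.
Step 2: frontier [1-6 12, 1-5 21, 1-2 22, 3-7 5, 3-4 6, 2-3 10] → take 3-7 (5); add 7.
Step 3: frontier [1-6 12, 1-5 21, 1-2 22, 3-4 6, 2-3 10, 6-7 6, 4-7 8] → take 3-4 (6); add 4.
Step 4: frontier [1-6 12, 1-5 21, 1-2 22, 2-3 10, 4-6 2, 2-4 18, 6-7 6] → take 4-6 (2); add 6.
Step 5: frontier [1-5 21, 1-2 22, 2-3 10, 2-4 18, 2-6 6] → take 2-6 (6); add 2.
Step 6: frontier [1-5 21, 2-5 1] → take 2-5 (1); add 5.
The 4th edge added is 4-6.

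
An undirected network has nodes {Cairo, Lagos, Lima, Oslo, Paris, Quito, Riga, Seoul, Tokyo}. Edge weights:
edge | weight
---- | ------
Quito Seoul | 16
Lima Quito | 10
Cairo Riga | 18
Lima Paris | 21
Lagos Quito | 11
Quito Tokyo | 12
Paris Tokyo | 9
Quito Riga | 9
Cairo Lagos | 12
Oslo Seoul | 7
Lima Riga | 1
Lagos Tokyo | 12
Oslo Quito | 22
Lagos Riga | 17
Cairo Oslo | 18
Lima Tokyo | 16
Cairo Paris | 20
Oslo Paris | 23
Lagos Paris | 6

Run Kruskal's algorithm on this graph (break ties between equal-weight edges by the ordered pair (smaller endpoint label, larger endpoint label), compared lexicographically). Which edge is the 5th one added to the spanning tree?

Sort edges by weight, then run Kruskal:
Lima Riga (1): add — endpoints in different components.
Lagos Paris (6): add — endpoints in different components.
Oslo Seoul (7): add — endpoints in different components.
Paris Tokyo (9): add — endpoints in different components.
Quito Riga (9): add — endpoints in different components.
Lima Quito (10): skip — Quito and Lima already connected.
Lagos Quito (11): add — endpoints in different components.
Cairo Lagos (12): add — endpoints in different components.
Lagos Tokyo (12): skip — Lagos and Tokyo already connected.
Quito Tokyo (12): skip — Quito and Tokyo already connected.
Lima Tokyo (16): skip — Lima and Tokyo already connected.
Quito Seoul (16): add — endpoints in different components.
The 5th edge added is Quito Riga.

Quito-Riga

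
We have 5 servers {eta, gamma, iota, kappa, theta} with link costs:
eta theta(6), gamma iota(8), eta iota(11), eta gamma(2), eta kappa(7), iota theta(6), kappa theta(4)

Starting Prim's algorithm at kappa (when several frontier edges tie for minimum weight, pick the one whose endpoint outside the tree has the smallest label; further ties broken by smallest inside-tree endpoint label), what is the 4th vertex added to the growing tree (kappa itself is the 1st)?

gamma

Prim, starting at kappa.
Step 1: cheapest edge leaving the tree is kappa theta (4); add theta.
Step 2: cheapest edge leaving the tree is eta theta (6); add eta.
Step 3: cheapest edge leaving the tree is eta gamma (2); add gamma.
Step 4: cheapest edge leaving the tree is iota theta (6); add iota.
Vertex order: kappa, theta, eta, gamma, iota. The 4th vertex is gamma.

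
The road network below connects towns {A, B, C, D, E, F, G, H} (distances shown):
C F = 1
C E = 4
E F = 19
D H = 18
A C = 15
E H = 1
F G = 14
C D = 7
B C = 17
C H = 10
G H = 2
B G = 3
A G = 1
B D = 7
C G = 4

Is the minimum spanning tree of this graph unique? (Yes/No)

Sort edges by weight, then run Kruskal:
A G (1): add — endpoints in different components.
C F (1): add — endpoints in different components.
E H (1): add — endpoints in different components.
G H (2): add — endpoints in different components.
B G (3): add — endpoints in different components.
C E (4): add — endpoints in different components.
C G (4): skip — C and G already connected.
B D (7): add — endpoints in different components.
Non-tree edge C G has weight 4, equal to the heaviest edge on its tree cycle — swapping gives another MST of the same weight. Not unique.

No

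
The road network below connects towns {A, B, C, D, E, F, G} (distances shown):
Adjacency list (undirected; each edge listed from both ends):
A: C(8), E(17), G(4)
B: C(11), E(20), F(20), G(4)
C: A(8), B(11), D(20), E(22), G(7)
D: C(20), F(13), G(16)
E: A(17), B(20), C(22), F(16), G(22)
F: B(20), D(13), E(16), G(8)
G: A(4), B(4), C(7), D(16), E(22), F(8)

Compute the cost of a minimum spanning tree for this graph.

Kruskal: consider edges lightest-first.
A-G (4): add. Components now {A,G} {B} {C} {D} {E} {F}
B-G (4): add. Components now {A,B,G} {C} {D} {E} {F}
C-G (7): add. Components now {A,B,C,G} {D} {E} {F}
A-C (8): skip — A and C already connected.
F-G (8): add. Components now {A,B,C,F,G} {D} {E}
B-C (11): skip — B and C already connected.
D-F (13): add. Components now {A,B,C,D,F,G} {E}
D-G (16): skip — D and G already connected.
E-F (16): add. Components now {A,B,C,D,E,F,G}
MST edges: A-G, B-G, C-G, F-G, D-F, E-F; total weight 4+4+7+8+13+16 = 52.

52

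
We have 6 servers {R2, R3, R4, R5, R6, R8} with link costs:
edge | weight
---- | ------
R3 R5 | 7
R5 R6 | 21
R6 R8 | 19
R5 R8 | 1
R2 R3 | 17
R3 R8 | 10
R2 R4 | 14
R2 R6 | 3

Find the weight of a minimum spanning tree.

42

Prim, starting at R8.
Step 1: frontier [R5 R8 1, R3 R8 10, R6 R8 19] → take R5 R8 (1); add R5.
Step 2: frontier [R3 R5 7, R5 R6 21, R3 R8 10, R6 R8 19] → take R3 R5 (7); add R3.
Step 3: frontier [R2 R3 17, R5 R6 21, R6 R8 19] → take R2 R3 (17); add R2.
Step 4: frontier [R2 R6 3, R2 R4 14, R5 R6 21, R6 R8 19] → take R2 R6 (3); add R6.
Step 5: frontier [R2 R4 14] → take R2 R4 (14); add R4.
MST edges: R5 R8, R3 R5, R2 R3, R2 R6, R2 R4; total weight 1+7+17+3+14 = 42.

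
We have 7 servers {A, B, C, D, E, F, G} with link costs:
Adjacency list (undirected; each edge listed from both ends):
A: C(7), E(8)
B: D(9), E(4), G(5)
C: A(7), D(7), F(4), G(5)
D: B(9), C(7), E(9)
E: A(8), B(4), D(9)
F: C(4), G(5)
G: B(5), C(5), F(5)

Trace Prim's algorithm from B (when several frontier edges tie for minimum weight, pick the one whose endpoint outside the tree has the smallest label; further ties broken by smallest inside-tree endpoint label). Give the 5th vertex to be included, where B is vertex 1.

F

Prim's algorithm from B:
Step 1: frontier [B–E 4, B–G 5, B–D 9] → take B–E (4); add E.
Step 2: frontier [B–G 5, B–D 9, A–E 8, D–E 9] → take B–G (5); add G.
Step 3: frontier [B–D 9, A–E 8, D–E 9, C–G 5, F–G 5] → take C–G (5); add C.
Step 4: frontier [B–D 9, C–F 4, A–C 7, C–D 7, A–E 8, D–E 9, F–G 5] → take C–F (4); add F.
Step 5: frontier [B–D 9, A–C 7, C–D 7, A–E 8, D–E 9] → take A–C (7); add A.
Step 6: frontier [B–D 9, C–D 7, D–E 9] → take C–D (7); add D.
Vertex order: B, E, G, C, F, A, D. The 5th vertex is F.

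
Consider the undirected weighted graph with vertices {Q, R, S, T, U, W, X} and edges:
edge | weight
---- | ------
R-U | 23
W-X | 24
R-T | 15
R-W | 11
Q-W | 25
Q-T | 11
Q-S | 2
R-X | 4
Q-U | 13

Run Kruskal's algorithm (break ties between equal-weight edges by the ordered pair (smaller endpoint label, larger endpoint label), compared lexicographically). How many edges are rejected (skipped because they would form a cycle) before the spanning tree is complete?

Kruskal's algorithm — process edges by increasing weight (ties by edge label):
Q-S (2): add — endpoints in different components.
R-X (4): add — endpoints in different components.
Q-T (11): add — endpoints in different components.
R-W (11): add — endpoints in different components.
Q-U (13): add — endpoints in different components.
R-T (15): add — endpoints in different components.
Edges rejected before the tree was complete: 0.

0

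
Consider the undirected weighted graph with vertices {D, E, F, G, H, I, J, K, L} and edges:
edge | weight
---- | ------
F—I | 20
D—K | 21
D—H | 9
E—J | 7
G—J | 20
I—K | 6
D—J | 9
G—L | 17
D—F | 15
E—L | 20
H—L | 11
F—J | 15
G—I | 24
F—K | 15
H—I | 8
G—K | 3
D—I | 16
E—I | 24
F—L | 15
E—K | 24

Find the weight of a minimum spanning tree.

Sort edges by weight, then run Kruskal:
G—K (3): add — endpoints in different components.
I—K (6): add — endpoints in different components.
E—J (7): add — endpoints in different components.
H—I (8): add — endpoints in different components.
D—H (9): add — endpoints in different components.
D—J (9): add — endpoints in different components.
H—L (11): add — endpoints in different components.
D—F (15): add — endpoints in different components.
MST edges: G—K, I—K, E—J, H—I, D—H, D—J, H—L, D—F; total weight 3+6+7+8+9+9+11+15 = 68.

68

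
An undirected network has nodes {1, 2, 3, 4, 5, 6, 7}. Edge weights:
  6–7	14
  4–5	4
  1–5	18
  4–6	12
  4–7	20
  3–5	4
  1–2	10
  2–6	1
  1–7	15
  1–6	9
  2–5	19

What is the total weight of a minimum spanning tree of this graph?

Sort edges by weight, then run Kruskal:
2–6 (1): add — endpoints in different components.
3–5 (4): add — endpoints in different components.
4–5 (4): add — endpoints in different components.
1–6 (9): add — endpoints in different components.
1–2 (10): skip — 1 and 2 already connected.
4–6 (12): add — endpoints in different components.
6–7 (14): add — endpoints in different components.
MST edges: 2–6, 3–5, 4–5, 1–6, 4–6, 6–7; total weight 1+4+4+9+12+14 = 44.

44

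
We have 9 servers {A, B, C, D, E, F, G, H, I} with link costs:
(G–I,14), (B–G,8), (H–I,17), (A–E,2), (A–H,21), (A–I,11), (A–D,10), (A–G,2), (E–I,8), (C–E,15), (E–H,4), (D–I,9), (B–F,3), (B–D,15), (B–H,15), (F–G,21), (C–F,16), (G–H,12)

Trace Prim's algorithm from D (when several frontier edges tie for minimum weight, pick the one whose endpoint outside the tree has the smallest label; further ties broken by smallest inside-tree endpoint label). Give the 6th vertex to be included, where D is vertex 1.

H

Prim's algorithm from D:
Step 1: cheapest edge leaving the tree is D–I (9); add I.
Step 2: cheapest edge leaving the tree is E–I (8); add E.
Step 3: cheapest edge leaving the tree is A–E (2); add A.
Step 4: cheapest edge leaving the tree is A–G (2); add G.
Step 5: cheapest edge leaving the tree is E–H (4); add H.
Step 6: cheapest edge leaving the tree is B–G (8); add B.
Step 7: cheapest edge leaving the tree is B–F (3); add F.
Step 8: cheapest edge leaving the tree is C–E (15); add C.
Vertex order: D, I, E, A, G, H, B, F, C. The 6th vertex is H.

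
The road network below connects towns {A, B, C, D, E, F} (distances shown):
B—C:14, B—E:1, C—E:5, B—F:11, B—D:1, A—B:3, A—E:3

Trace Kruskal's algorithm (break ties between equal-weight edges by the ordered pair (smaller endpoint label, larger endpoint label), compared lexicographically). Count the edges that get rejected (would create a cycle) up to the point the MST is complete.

Sort edges by weight, then run Kruskal:
B—D (1): add. Components now {A} {B,D} {C} {E} {F}
B—E (1): add. Components now {A} {B,D,E} {C} {F}
A—B (3): add. Components now {A,B,D,E} {C} {F}
A—E (3): skip — A and E already connected.
C—E (5): add. Components now {A,B,C,D,E} {F}
B—F (11): add. Components now {A,B,C,D,E,F}
Edges rejected before the tree was complete: 1.

1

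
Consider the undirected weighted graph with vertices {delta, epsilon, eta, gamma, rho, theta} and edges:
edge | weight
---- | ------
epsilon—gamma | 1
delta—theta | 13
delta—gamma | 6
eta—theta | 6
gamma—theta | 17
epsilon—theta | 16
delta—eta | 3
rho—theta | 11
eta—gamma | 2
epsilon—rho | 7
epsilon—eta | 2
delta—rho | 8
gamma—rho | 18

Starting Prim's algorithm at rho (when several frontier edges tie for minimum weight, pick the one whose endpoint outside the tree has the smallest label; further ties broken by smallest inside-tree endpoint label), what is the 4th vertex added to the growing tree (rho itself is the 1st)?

Prim's algorithm from rho:
Step 1: cheapest edge leaving the tree is epsilon—rho (7); add epsilon.
Step 2: cheapest edge leaving the tree is epsilon—gamma (1); add gamma.
Step 3: cheapest edge leaving the tree is epsilon—eta (2); add eta.
Step 4: cheapest edge leaving the tree is delta—eta (3); add delta.
Step 5: cheapest edge leaving the tree is eta—theta (6); add theta.
Vertex order: rho, epsilon, gamma, eta, delta, theta. The 4th vertex is eta.

eta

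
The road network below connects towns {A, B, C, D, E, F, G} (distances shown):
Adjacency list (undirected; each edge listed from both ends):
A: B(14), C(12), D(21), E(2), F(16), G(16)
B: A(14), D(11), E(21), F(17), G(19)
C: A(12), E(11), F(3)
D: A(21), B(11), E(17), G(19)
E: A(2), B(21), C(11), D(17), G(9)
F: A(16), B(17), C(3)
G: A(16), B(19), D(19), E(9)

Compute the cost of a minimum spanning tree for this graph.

Kruskal: consider edges lightest-first.
A-E (2): add. Components now {A,E} {B} {C} {D} {F} {G}
C-F (3): add. Components now {A,E} {B} {C,F} {D} {G}
E-G (9): add. Components now {A,E,G} {B} {C,F} {D}
B-D (11): add. Components now {A,E,G} {B,D} {C,F}
C-E (11): add. Components now {A,C,E,F,G} {B,D}
A-C (12): skip — A and C already connected.
A-B (14): add. Components now {A,B,C,D,E,F,G}
MST edges: A-E, C-F, E-G, B-D, C-E, A-B; total weight 2+3+9+11+11+14 = 50.

50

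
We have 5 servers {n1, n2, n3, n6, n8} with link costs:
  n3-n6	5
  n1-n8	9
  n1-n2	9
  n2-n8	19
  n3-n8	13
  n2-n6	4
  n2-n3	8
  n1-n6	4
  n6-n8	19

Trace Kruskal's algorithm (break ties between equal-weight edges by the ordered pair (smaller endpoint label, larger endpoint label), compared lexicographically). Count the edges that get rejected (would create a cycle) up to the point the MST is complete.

Kruskal: consider edges lightest-first.
n1-n6 (4): add. Components now {n1,n6} {n8} {n2} {n3}
n2-n6 (4): add. Components now {n1,n2,n6} {n8} {n3}
n3-n6 (5): add. Components now {n1,n2,n3,n6} {n8}
n2-n3 (8): skip — n2 and n3 already connected.
n1-n2 (9): skip — n1 and n2 already connected.
n1-n8 (9): add. Components now {n1,n2,n3,n6,n8}
Edges rejected before the tree was complete: 2.

2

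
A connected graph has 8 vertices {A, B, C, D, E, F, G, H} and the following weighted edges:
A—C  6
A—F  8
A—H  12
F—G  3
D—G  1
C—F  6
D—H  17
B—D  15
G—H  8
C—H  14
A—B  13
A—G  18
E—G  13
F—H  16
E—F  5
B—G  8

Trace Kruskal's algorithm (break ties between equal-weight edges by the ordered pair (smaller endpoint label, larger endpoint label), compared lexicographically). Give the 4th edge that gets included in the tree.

A-C

Kruskal: consider edges lightest-first.
D—G (1): add — endpoints in different components.
F—G (3): add — endpoints in different components.
E—F (5): add — endpoints in different components.
A—C (6): add — endpoints in different components.
C—F (6): add — endpoints in different components.
A—F (8): skip — A and F already connected.
B—G (8): add — endpoints in different components.
G—H (8): add — endpoints in different components.
The 4th edge added is A—C.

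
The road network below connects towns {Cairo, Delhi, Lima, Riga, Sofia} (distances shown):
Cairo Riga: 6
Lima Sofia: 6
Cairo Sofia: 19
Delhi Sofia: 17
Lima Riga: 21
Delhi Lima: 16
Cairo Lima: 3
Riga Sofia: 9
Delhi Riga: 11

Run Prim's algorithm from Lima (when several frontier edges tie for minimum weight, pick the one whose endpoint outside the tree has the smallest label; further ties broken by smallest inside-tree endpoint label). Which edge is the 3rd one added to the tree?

Prim's algorithm from Lima:
Step 1: cheapest edge leaving the tree is Cairo Lima (3); add Cairo.
Step 2: cheapest edge leaving the tree is Cairo Riga (6); add Riga.
Step 3: cheapest edge leaving the tree is Lima Sofia (6); add Sofia.
Step 4: cheapest edge leaving the tree is Delhi Riga (11); add Delhi.
The 3rd edge added is Lima Sofia.

Lima-Sofia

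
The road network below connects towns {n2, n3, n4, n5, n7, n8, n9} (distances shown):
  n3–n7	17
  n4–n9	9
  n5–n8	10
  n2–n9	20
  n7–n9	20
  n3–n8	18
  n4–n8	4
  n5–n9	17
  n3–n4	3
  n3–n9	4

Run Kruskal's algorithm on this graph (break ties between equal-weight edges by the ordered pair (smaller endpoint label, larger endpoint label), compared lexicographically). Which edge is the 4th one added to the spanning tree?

Sort edges by weight, then run Kruskal:
n3–n4 (3): add. Components now {n5} {n9} {n3,n4} {n7} {n8} {n2}
n3–n9 (4): add. Components now {n5} {n3,n4,n9} {n7} {n8} {n2}
n4–n8 (4): add. Components now {n5} {n3,n4,n8,n9} {n7} {n2}
n4–n9 (9): skip — n9 and n4 already connected.
n5–n8 (10): add. Components now {n3,n4,n5,n8,n9} {n7} {n2}
n3–n7 (17): add. Components now {n3,n4,n5,n7,n8,n9} {n2}
n5–n9 (17): skip — n5 and n9 already connected.
n3–n8 (18): skip — n3 and n8 already connected.
n2–n9 (20): add. Components now {n2,n3,n4,n5,n7,n8,n9}
The 4th edge added is n5–n8.

n5-n8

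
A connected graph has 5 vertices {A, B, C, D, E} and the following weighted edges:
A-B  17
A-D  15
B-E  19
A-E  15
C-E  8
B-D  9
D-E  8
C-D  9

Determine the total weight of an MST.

40

Prim's algorithm from E:
Step 1: cheapest edge leaving the tree is C-E (8); add C.
Step 2: cheapest edge leaving the tree is D-E (8); add D.
Step 3: cheapest edge leaving the tree is B-D (9); add B.
Step 4: cheapest edge leaving the tree is A-D (15); add A.
MST edges: C-E, D-E, B-D, A-D; total weight 8+8+9+15 = 40.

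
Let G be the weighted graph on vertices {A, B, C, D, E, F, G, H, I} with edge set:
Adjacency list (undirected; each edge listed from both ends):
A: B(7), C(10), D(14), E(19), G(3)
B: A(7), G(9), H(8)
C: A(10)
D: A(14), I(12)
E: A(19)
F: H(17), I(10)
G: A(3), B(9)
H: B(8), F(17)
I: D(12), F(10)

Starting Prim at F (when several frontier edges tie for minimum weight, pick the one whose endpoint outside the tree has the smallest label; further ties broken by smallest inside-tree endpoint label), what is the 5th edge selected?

Prim, starting at F.
Step 1: frontier [F—I 10, F—H 17] → take F—I (10); add I.
Step 2: frontier [F—H 17, D—I 12] → take D—I (12); add D.
Step 3: frontier [A—D 14, F—H 17] → take A—D (14); add A.
Step 4: frontier [A—G 3, A—B 7, A—C 10, A—E 19, F—H 17] → take A—G (3); add G.
Step 5: frontier [A—B 7, A—C 10, A—E 19, F—H 17, B—G 9] → take A—B (7); add B.
Step 6: frontier [A—C 10, A—E 19, B—H 8, F—H 17] → take B—H (8); add H.
Step 7: frontier [A—C 10, A—E 19] → take A—C (10); add C.
Step 8: frontier [A—E 19] → take A—E (19); add E.
The 5th edge added is A—B.

A-B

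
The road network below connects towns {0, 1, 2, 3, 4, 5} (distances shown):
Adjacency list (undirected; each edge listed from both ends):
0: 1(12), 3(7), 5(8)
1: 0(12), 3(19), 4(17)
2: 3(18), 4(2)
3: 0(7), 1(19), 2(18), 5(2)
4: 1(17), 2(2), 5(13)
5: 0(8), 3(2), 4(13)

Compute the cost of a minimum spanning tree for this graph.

36

Prim's algorithm from 0:
Step 1: frontier [0-3 7, 0-5 8, 0-1 12] → take 0-3 (7); add 3.
Step 2: frontier [0-5 8, 0-1 12, 3-5 2, 2-3 18, 1-3 19] → take 3-5 (2); add 5.
Step 3: frontier [0-1 12, 2-3 18, 1-3 19, 4-5 13] → take 0-1 (12); add 1.
Step 4: frontier [1-4 17, 2-3 18, 4-5 13] → take 4-5 (13); add 4.
Step 5: frontier [2-3 18, 2-4 2] → take 2-4 (2); add 2.
MST edges: 0-3, 3-5, 0-1, 4-5, 2-4; total weight 7+2+12+13+2 = 36.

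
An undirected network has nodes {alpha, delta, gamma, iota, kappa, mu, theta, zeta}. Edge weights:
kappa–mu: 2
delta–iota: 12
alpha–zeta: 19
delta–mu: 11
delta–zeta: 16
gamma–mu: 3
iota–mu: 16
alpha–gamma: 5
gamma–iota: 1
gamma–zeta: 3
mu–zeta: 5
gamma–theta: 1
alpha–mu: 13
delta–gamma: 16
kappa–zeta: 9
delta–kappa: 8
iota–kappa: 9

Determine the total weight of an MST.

23

Prim's algorithm from theta:
Step 1: cheapest edge leaving the tree is gamma–theta (1); add gamma.
Step 2: cheapest edge leaving the tree is gamma–iota (1); add iota.
Step 3: cheapest edge leaving the tree is gamma–mu (3); add mu.
Step 4: cheapest edge leaving the tree is kappa–mu (2); add kappa.
Step 5: cheapest edge leaving the tree is gamma–zeta (3); add zeta.
Step 6: cheapest edge leaving the tree is alpha–gamma (5); add alpha.
Step 7: cheapest edge leaving the tree is delta–kappa (8); add delta.
MST edges: gamma–theta, gamma–iota, gamma–mu, kappa–mu, gamma–zeta, alpha–gamma, delta–kappa; total weight 1+1+3+2+3+5+8 = 23.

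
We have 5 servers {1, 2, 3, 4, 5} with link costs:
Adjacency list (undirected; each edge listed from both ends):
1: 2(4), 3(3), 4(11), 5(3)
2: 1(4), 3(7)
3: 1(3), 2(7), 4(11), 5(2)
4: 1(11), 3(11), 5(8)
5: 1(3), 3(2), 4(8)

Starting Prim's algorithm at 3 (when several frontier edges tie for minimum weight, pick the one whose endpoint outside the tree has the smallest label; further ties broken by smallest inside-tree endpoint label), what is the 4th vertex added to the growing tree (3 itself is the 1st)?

2

Prim's algorithm from 3:
Step 1: cheapest edge leaving the tree is 3–5 (2); add 5.
Step 2: cheapest edge leaving the tree is 1–3 (3); add 1.
Step 3: cheapest edge leaving the tree is 1–2 (4); add 2.
Step 4: cheapest edge leaving the tree is 4–5 (8); add 4.
Vertex order: 3, 5, 1, 2, 4. The 4th vertex is 2.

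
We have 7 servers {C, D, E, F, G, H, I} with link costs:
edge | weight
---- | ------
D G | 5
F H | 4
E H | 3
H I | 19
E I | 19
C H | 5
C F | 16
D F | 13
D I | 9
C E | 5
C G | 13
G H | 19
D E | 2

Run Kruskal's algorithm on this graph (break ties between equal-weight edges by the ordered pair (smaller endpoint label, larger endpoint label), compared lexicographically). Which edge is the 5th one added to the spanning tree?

D-G

Sort edges by weight, then run Kruskal:
D E (2): add. Components now {C} {D,E} {F} {G} {H} {I}
E H (3): add. Components now {C} {D,E,H} {F} {G} {I}
F H (4): add. Components now {C} {D,E,F,H} {G} {I}
C E (5): add. Components now {C,D,E,F,H} {G} {I}
C H (5): skip — C and H already connected.
D G (5): add. Components now {C,D,E,F,G,H} {I}
D I (9): add. Components now {C,D,E,F,G,H,I}
The 5th edge added is D G.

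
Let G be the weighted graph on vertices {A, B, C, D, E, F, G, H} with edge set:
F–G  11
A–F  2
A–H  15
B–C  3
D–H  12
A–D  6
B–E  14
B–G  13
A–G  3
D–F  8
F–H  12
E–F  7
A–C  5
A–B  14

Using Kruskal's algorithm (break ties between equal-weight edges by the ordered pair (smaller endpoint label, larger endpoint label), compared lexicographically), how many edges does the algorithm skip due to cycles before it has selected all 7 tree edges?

2

Kruskal: consider edges lightest-first.
A–F (2): add — endpoints in different components.
A–G (3): add — endpoints in different components.
B–C (3): add — endpoints in different components.
A–C (5): add — endpoints in different components.
A–D (6): add — endpoints in different components.
E–F (7): add — endpoints in different components.
D–F (8): skip — D and F already connected.
F–G (11): skip — F and G already connected.
D–H (12): add — endpoints in different components.
Edges rejected before the tree was complete: 2.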